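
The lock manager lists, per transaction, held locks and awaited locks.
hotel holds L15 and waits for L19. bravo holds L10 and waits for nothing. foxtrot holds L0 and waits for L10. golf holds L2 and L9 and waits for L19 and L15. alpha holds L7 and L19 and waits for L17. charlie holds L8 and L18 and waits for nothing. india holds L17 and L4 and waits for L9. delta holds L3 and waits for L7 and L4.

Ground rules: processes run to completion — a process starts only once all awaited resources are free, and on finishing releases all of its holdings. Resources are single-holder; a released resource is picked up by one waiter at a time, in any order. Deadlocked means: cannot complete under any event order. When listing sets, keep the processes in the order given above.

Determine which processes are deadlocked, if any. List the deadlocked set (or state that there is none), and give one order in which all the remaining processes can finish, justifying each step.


Deadlocked set: hotel, golf, alpha, india and delta.
Key observation: the cycle hotel -> alpha -> india -> golf -> hotel can never break — each member waits on the next; delta waits into the deadlock from upstream.
A valid finishing order for the others: bravo, charlie, foxtrot.
Verifying each step:
  bravo waits on nothing -> runs at once and releases L10
  charlie waits on nothing -> runs at once and releases L8 and L18
  foxtrot waits on L10 — all released -> runs and releases L0


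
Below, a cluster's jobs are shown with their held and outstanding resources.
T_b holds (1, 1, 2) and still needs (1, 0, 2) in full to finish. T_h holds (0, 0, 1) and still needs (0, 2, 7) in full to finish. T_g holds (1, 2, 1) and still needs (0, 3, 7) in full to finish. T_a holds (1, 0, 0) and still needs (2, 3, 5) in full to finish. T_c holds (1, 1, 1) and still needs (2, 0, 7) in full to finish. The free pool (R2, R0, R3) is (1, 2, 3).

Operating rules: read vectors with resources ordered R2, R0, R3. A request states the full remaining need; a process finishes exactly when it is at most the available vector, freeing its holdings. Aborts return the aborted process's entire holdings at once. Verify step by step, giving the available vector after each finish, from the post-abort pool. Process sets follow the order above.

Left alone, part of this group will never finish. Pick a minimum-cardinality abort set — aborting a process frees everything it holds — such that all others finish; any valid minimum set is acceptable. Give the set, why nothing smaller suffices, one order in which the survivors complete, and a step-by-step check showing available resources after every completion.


Abort T_g and T_c.
Key observation: T_h could never have finished before the abort; with (2, 3, 2) returned by T_g and T_c, it fits at step 2.
No one abort is enough; case by case: T_b alone leaves T_h blocked (short on R3); T_h alone leaves T_g blocked (short on R3); T_g alone leaves T_h blocked (short on R3); T_a alone leaves T_h blocked (short on R3); T_c alone leaves T_h blocked (short on R3).
One survivor order: T_b, T_h, T_a. Check, step by step (post-abort pool first):
  pool = (3, 5, 5)
  T_b: need (1, 0, 2) fits (3, 5, 5); releases (1, 1, 2), pool now (4, 6, 7)
  T_h: need (0, 2, 7) fits (4, 6, 7); releases (0, 0, 1), pool now (4, 6, 8)
  T_a: need (2, 3, 5) fits (4, 6, 8); releases (1, 0, 0), pool now (5, 6, 8)


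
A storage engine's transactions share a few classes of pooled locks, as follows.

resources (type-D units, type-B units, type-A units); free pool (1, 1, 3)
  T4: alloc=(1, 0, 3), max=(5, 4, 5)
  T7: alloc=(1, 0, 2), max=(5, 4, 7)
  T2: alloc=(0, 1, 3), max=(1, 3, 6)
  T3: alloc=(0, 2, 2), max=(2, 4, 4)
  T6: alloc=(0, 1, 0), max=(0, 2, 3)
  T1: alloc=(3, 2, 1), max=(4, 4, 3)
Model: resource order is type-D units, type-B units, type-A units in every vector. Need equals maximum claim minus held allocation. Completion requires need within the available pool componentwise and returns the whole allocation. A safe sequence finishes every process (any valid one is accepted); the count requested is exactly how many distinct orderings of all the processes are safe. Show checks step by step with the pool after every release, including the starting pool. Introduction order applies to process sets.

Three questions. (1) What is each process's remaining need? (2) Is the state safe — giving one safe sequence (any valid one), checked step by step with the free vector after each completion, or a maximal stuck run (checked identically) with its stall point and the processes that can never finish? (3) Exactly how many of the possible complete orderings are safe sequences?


(1) Need matrix, components ordered type-D units, type-B units, type-A units:
  T4: (4, 4, 2)
  T7: (4, 4, 5)
  T2: (1, 2, 3)
  T3: (2, 2, 2)
  T6: (0, 1, 3)
  T1: (1, 2, 2)
(2) SAFE, for example via the order T6, T1, T2, T3, T7, T4.
Key observation: reading the order forward, T6 is the first process whose need (0, 1, 3) meets the free pool (1, 1, 3) exactly on a resource it requests.
Verifying each step:
  pool = (1, 1, 3)
  T6: need (0, 1, 3) fits (1, 1, 3); releases (0, 1, 0), pool now (1, 2, 3)
  T1: need (1, 2, 2) fits (1, 2, 3); releases (3, 2, 1), pool now (4, 4, 4)
  T2: need (1, 2, 3) fits (4, 4, 4); releases (0, 1, 3), pool now (4, 5, 7)
  T3: need (2, 2, 2) fits (4, 5, 7); releases (0, 2, 2), pool now (4, 7, 9)
  T7: need (4, 4, 5) fits (4, 7, 9); releases (1, 0, 2), pool now (5, 7, 11)
  T4: need (4, 4, 2) fits (5, 7, 11); releases (1, 0, 3), pool now (6, 7, 14)
(3) Exactly 24 of the possible complete orderings are safe sequences.


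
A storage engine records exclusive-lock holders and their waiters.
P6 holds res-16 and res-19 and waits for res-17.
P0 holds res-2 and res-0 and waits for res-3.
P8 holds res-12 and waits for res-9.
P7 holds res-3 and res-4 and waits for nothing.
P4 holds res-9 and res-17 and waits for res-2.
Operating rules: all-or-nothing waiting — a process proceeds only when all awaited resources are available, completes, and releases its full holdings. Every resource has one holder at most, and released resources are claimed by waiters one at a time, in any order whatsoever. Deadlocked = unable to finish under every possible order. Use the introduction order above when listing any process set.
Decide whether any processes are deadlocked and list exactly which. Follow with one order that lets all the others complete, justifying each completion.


The deadlocked set is empty.
Key observation: all waits point, directly or indirectly, at processes that can finish, so nothing is permanently blocked.
One completion order for the rest: P7, P0, P4, P8, P6.
Verifying each step:
  P7: no waits; runs immediately, freeing res-3 and res-4
  P0: everything it awaited (res-3) is free; runs, freeing res-2 and res-0
  P4: everything it awaited (res-2) is free; runs, freeing res-9 and res-17
  P8: everything it awaited (res-9) is free; runs, freeing res-12
  P6: everything it awaited (res-17) is free; runs, freeing res-16 and res-19


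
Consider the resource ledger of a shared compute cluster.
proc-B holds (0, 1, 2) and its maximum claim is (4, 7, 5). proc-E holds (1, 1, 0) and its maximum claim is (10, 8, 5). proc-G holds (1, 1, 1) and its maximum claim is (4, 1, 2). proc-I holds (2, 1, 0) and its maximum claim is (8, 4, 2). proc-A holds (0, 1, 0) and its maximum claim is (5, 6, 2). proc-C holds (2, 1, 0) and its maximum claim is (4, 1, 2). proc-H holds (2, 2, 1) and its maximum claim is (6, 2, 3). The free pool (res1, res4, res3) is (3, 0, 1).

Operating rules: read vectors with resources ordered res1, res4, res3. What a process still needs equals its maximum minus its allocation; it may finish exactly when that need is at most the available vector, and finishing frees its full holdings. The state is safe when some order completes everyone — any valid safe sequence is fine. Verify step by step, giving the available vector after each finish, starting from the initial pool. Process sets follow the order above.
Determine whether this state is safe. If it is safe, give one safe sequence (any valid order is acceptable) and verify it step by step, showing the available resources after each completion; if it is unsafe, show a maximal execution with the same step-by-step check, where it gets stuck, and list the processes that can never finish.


SAFE. One safe sequence: proc-G, proc-C, proc-H, proc-I, proc-A, proc-B, proc-E.
Key observation: the order's first zero-slack moment is proc-G ((3, 0, 1) needed, (3, 0, 1) free — a requested resource with nothing to spare).
Verifying each step:
  pool = (3, 0, 1)
  run proc-G (needs (3, 0, 1), free (3, 0, 1)); after release of (1, 1, 1) the pool is (4, 1, 2)
  run proc-C (needs (2, 0, 2), free (4, 1, 2)); after release of (2, 1, 0) the pool is (6, 2, 2)
  run proc-H (needs (4, 0, 2), free (6, 2, 2)); after release of (2, 2, 1) the pool is (8, 4, 3)
  run proc-I (needs (6, 3, 2), free (8, 4, 3)); after release of (2, 1, 0) the pool is (10, 5, 3)
  run proc-A (needs (5, 5, 2), free (10, 5, 3)); after release of (0, 1, 0) the pool is (10, 6, 3)
  run proc-B (needs (4, 6, 3), free (10, 6, 3)); after release of (0, 1, 2) the pool is (10, 7, 5)
  run proc-E (needs (9, 7, 5), free (10, 7, 5)); after release of (1, 1, 0) the pool is (11, 8, 5)


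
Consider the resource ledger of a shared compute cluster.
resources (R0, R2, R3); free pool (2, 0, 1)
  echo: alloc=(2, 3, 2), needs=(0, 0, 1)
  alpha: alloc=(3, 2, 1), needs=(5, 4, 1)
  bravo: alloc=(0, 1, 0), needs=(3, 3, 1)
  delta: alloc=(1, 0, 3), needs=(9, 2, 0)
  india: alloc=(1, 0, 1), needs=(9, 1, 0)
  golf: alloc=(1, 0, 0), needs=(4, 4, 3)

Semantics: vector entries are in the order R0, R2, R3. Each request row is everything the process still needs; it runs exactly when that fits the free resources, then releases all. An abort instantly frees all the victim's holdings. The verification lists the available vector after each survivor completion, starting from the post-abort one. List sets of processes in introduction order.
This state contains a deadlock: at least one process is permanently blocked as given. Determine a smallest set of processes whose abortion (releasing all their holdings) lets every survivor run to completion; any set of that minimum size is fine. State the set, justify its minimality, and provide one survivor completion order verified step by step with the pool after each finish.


Abort delta.
Key observation: india could never have finished before the abort; with (1, 0, 3) returned by delta, it fits at step 5.
Minimality: the empty abort set fails — the state is deadlocked as it stands.
Survivors finish in the order: echo, bravo, golf, alpha, india. Step-by-step check (pool after the aborts first):
  pool = (3, 0, 4)
  echo: need (0, 0, 1) fits (3, 0, 4); releases (2, 3, 2), pool now (5, 3, 6)
  bravo: need (3, 3, 1) fits (5, 3, 6); releases (0, 1, 0), pool now (5, 4, 6)
  golf: need (4, 4, 3) fits (5, 4, 6); releases (1, 0, 0), pool now (6, 4, 6)
  alpha: need (5, 4, 1) fits (6, 4, 6); releases (3, 2, 1), pool now (9, 6, 7)
  india: need (9, 1, 0) fits (9, 6, 7); releases (1, 0, 1), pool now (10, 6, 8)


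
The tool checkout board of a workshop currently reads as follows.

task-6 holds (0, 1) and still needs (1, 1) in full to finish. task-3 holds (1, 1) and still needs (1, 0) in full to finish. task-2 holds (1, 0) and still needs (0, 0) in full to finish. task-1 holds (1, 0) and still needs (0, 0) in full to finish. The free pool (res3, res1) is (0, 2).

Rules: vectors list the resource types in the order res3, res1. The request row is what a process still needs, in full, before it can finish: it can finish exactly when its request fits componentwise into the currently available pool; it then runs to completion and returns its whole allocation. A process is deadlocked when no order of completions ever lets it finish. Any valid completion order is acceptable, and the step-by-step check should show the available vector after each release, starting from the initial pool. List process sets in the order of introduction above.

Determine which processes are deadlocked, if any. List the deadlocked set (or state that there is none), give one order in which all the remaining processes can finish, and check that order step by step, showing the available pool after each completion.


No process is deadlocked.
Key observation: starting with task-2, each completion frees enough for the next — no one is permanently blocked.
One completion order for the rest: task-2, task-3, task-1, task-6. Step-by-step check:
  pool = (0, 2)
  run task-2 (needs (0, 0), free (0, 2)); after release of (1, 0) the pool is (1, 2)
  run task-3 (needs (1, 0), free (1, 2)); after release of (1, 1) the pool is (2, 3)
  run task-1 (needs (0, 0), free (2, 3)); after release of (1, 0) the pool is (3, 3)
  run task-6 (needs (1, 1), free (3, 3)); after release of (0, 1) the pool is (3, 4)


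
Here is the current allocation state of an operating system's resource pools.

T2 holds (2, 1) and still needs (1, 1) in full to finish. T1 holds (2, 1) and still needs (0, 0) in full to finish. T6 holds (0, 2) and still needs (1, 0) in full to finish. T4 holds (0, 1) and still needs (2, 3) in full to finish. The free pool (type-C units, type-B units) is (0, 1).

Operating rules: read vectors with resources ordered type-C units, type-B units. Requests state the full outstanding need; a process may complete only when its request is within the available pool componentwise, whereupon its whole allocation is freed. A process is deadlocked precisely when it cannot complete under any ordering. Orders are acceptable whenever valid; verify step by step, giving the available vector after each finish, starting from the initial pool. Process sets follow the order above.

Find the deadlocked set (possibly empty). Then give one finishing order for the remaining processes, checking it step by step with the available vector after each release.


The deadlocked set is empty.
Key observation: there is always a runnable process — T1 first — so the state unwinds completely.
The rest can finish in the order T1, T6, T2, T4. Step-by-step check:
  pool = (0, 1)
  T1: need (0, 0) fits (0, 1); releases (2, 1), pool now (2, 2)
  T6: need (1, 0) fits (2, 2); releases (0, 2), pool now (2, 4)
  T2: need (1, 1) fits (2, 4); releases (2, 1), pool now (4, 5)
  T4: need (2, 3) fits (4, 5); releases (0, 1), pool now (4, 6)


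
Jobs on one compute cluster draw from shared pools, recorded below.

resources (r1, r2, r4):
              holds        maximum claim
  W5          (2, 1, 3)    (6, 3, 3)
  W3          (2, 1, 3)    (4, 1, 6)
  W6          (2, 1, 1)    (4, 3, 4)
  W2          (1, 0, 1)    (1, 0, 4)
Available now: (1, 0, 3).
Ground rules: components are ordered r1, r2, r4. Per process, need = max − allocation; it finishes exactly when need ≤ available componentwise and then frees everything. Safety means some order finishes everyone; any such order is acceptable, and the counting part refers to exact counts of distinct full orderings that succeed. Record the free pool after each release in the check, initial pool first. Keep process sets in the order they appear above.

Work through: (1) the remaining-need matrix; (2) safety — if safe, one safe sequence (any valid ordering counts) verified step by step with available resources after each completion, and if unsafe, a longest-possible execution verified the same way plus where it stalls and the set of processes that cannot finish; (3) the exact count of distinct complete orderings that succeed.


(1) Remaining need (order r1, r2, r4):
  W5: (4, 2, 0)
  W3: (2, 0, 3)
  W6: (2, 2, 3)
  W2: (0, 0, 3)
(2) UNSAFE.
Key observation: no order helps: past W2, W3, the free pool tops out at (4, 1, 7), below what each blocked process needs in r2.
Going as far as possible: W2, W3; after that, nothing fits. Check, step by step:
  pool = (1, 0, 3)
  run W2 (needs (0, 0, 3), free (1, 0, 3)); after release of (1, 0, 1) the pool is (2, 0, 4)
  run W3 (needs (2, 0, 3), free (2, 0, 4)); after release of (2, 1, 3) the pool is (4, 1, 7)
  blocked: W5 wants (4, 2, 0), pool (4, 1, 7) — not enough r2
  blocked: W6 wants (2, 2, 3), pool (4, 1, 7) — not enough r2
Permanently blocked: W5 and W6.
(3) The exact count: 0 of the possible complete orderings are safe sequences.


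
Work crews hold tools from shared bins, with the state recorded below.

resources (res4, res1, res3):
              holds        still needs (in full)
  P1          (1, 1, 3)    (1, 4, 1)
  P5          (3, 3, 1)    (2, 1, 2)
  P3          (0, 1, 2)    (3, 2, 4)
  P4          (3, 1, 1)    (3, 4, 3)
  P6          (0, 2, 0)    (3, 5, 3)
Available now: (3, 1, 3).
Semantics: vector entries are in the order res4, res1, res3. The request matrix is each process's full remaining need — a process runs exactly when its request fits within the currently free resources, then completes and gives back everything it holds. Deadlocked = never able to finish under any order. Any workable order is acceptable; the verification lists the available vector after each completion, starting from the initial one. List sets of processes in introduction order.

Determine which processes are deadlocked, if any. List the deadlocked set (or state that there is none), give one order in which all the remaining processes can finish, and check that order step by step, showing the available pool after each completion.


No process is deadlocked.
Key observation: the pool covers P5 at once, and every later process fits after earlier releases.
A valid finishing order for the others: P5, P1, P3, P4, P6. Walking it through:
  pool = (3, 1, 3)
  P5: need (2, 1, 2) fits (3, 1, 3); releases (3, 3, 1), pool now (6, 4, 4)
  P1: need (1, 4, 1) fits (6, 4, 4); releases (1, 1, 3), pool now (7, 5, 7)
  P3: need (3, 2, 4) fits (7, 5, 7); releases (0, 1, 2), pool now (7, 6, 9)
  P4: need (3, 4, 3) fits (7, 6, 9); releases (3, 1, 1), pool now (10, 7, 10)
  P6: need (3, 5, 3) fits (10, 7, 10); releases (0, 2, 0), pool now (10, 9, 10)


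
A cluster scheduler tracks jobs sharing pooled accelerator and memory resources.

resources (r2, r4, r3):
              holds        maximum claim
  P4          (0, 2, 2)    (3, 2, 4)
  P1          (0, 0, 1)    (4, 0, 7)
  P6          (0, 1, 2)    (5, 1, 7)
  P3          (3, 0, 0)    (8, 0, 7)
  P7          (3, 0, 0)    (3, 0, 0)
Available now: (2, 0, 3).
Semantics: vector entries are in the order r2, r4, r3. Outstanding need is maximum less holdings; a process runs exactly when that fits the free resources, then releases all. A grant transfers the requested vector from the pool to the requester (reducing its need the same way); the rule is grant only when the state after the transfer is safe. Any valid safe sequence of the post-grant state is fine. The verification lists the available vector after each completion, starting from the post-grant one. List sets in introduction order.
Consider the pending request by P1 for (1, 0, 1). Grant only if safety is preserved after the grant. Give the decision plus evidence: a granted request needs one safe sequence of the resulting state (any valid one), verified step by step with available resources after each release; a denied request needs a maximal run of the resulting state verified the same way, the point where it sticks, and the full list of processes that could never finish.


DENY. Granting would leave the state unsafe.
Key observation: even finishing P7, P4 leaves just (4, 2, 4) free — too little r3 for any of the remaining processes.
Pretend the grant happened; the run P7, P4 goes as far as possible. Verifying each step:
  pool = (1, 0, 2)
  P7 needs (0, 0, 0) <= (1, 0, 2) -> finishes; pool += (3, 0, 0) = (4, 0, 2)
  P4 needs (3, 0, 2) <= (4, 0, 2) -> finishes; pool += (0, 2, 2) = (4, 2, 4)
  blocked: P1 wants (3, 0, 5), pool (4, 2, 4) — not enough r3
  blocked: P6 wants (5, 0, 5), pool (4, 2, 4) — not enough r2 and r3
  blocked: P3 wants (5, 0, 7), pool (4, 2, 4) — not enough r2 and r3
Post-grant, the permanently blocked set is P1, P6 and P3.


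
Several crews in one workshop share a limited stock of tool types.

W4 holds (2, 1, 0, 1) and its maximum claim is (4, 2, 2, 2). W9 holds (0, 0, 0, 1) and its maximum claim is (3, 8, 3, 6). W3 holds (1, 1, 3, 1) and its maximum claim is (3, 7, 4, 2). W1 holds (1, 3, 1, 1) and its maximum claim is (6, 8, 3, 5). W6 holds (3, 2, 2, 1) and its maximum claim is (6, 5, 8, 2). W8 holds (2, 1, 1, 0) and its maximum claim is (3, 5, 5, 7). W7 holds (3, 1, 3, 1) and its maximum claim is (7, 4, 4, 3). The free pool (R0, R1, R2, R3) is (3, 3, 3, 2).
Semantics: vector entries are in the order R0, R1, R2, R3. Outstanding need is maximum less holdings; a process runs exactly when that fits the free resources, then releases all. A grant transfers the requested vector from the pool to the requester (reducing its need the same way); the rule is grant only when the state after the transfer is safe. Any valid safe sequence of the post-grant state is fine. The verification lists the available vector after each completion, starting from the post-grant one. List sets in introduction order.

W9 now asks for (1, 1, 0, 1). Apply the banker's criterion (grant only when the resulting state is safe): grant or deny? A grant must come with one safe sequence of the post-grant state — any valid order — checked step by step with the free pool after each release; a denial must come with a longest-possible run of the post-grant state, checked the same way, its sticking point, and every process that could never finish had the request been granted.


GRANT — the state after the grant stays safe, e.g. via W4, W7, W6, W1, W3, W9, W8.
Key observation: with (2, 2, 3, 1) left after the transfer, W4 can run at once — the state stays safe.
Verifying the post-grant state step by step:
  pool = (2, 2, 3, 1)
  run W4 (needs (2, 1, 2, 1), free (2, 2, 3, 1)); after release of (2, 1, 0, 1) the pool is (4, 3, 3, 2)
  run W7 (needs (4, 3, 1, 2), free (4, 3, 3, 2)); after release of (3, 1, 3, 1) the pool is (7, 4, 6, 3)
  run W6 (needs (3, 3, 6, 1), free (7, 4, 6, 3)); after release of (3, 2, 2, 1) the pool is (10, 6, 8, 4)
  run W1 (needs (5, 5, 2, 4), free (10, 6, 8, 4)); after release of (1, 3, 1, 1) the pool is (11, 9, 9, 5)
  run W3 (needs (2, 6, 1, 1), free (11, 9, 9, 5)); after release of (1, 1, 3, 1) the pool is (12, 10, 12, 6)
  run W9 (needs (2, 7, 3, 4), free (12, 10, 12, 6)); after release of (1, 1, 0, 2) the pool is (13, 11, 12, 8)
  run W8 (needs (1, 4, 4, 7), free (13, 11, 12, 8)); after release of (2, 1, 1, 0) the pool is (15, 12, 13, 8)


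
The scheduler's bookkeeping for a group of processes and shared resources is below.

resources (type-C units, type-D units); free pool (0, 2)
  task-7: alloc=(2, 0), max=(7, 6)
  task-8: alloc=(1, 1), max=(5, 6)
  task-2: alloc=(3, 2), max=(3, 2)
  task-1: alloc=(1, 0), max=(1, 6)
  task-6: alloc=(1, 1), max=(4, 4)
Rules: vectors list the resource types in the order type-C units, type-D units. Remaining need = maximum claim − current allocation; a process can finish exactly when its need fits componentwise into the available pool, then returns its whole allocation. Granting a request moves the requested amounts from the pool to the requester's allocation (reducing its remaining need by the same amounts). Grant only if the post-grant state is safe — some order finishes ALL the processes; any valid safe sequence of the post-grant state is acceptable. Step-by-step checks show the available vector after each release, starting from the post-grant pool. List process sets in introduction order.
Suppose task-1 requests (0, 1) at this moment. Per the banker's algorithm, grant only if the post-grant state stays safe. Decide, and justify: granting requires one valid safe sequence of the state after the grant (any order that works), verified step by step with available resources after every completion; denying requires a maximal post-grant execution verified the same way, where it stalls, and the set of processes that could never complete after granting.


DENY: after the grant no complete ordering would exist.
Key observation: type-D units is the bottleneck — with task-2, task-6 done the pool holds (4, 4), short of every remaining need.
On the post-grant state, task-2, task-6 is a maximal run — nothing extends it. Check, step by step:
  pool = (0, 1)
  task-2: need (0, 0) fits (0, 1); releases (3, 2), pool now (3, 3)
  task-6: need (3, 3) fits (3, 3); releases (1, 1), pool now (4, 4)
  task-7 still needs (5, 6) but only (4, 4) is free — short on type-C units and type-D units
  task-8 still needs (4, 5) but only (4, 4) is free — short on type-D units
  task-1 still needs (0, 5) but only (4, 4) is free — short on type-D units
Had the request been granted, task-7, task-8 and task-1 could never finish.


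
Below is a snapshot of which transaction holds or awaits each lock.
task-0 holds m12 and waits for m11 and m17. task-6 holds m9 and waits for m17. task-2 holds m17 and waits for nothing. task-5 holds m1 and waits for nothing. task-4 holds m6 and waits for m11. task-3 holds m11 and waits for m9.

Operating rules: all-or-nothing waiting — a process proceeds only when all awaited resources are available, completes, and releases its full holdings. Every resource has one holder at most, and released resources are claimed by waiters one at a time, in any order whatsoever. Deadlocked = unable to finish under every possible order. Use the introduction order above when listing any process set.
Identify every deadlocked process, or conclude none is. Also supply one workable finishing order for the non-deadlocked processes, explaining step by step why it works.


No process is deadlocked.
Key observation: the wait graph is acyclic; completion cascades from the unblocked processes through everyone else.
One completion order for the rest: task-2, task-6, task-5, task-3, task-0, task-4.
Verifying each step:
  run task-2 (it waits on nothing); releases m17
  run task-6 (all its waits — m17 — are resolved); releases m9
  run task-5 (it waits on nothing); releases m1
  run task-3 (all its waits — m9 — are resolved); releases m11
  run task-0 (all its waits — m11 and m17 — are resolved); releases m12
  run task-4 (all its waits — m11 — are resolved); releases m6


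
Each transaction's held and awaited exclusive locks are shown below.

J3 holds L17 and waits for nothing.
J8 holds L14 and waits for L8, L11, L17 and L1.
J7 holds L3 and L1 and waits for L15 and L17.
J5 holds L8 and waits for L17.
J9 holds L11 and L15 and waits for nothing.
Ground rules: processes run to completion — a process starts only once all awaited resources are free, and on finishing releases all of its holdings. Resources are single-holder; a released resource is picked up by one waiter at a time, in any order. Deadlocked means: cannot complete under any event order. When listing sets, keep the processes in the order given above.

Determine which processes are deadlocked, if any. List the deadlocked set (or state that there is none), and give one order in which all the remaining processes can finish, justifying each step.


Nothing here is deadlocked.
Key observation: all waits point, directly or indirectly, at processes that can finish, so nothing is permanently blocked.
One completion order for the rest: J3, J9, J5, J7, J8.
Walking it through:
  run J3 (it waits on nothing); releases L17
  run J9 (it waits on nothing); releases L11 and L15
  J5: everything it awaited (L17) is free; runs, freeing L8
  J7: everything it awaited (L15 and L17) is free; runs, freeing L3 and L1
  J8: everything it awaited (L8, L11, L17 and L1) is free; runs, freeing L14


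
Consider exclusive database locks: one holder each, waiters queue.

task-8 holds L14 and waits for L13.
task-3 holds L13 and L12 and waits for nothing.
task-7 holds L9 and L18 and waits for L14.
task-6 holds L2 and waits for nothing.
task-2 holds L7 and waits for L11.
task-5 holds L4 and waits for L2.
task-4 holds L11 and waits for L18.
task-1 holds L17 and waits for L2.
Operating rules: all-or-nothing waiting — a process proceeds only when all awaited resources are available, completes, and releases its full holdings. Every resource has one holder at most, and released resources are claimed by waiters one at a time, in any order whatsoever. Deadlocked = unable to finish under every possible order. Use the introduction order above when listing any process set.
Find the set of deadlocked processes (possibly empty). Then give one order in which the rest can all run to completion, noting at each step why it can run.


The deadlocked set is empty.
Key observation: the wait relation is loop-free; peeling off processes with no waits unwinds the whole state.
A valid finishing order for the others: task-3, task-6, task-5, task-8, task-7, task-4, task-1, task-2.
Step-by-step check:
  task-3 waits on nothing -> runs at once and releases L13 and L12
  task-6 waits on nothing -> runs at once and releases L2
  task-5 waits on L2 — all released -> runs and releases L4
  task-8 waits on L13 — all released -> runs and releases L14
  task-7 waits on L14 — all released -> runs and releases L9 and L18
  task-4 waits on L18 — all released -> runs and releases L11
  task-1 waits on L2 — all released -> runs and releases L17
  task-2 waits on L11 — all released -> runs and releases L7


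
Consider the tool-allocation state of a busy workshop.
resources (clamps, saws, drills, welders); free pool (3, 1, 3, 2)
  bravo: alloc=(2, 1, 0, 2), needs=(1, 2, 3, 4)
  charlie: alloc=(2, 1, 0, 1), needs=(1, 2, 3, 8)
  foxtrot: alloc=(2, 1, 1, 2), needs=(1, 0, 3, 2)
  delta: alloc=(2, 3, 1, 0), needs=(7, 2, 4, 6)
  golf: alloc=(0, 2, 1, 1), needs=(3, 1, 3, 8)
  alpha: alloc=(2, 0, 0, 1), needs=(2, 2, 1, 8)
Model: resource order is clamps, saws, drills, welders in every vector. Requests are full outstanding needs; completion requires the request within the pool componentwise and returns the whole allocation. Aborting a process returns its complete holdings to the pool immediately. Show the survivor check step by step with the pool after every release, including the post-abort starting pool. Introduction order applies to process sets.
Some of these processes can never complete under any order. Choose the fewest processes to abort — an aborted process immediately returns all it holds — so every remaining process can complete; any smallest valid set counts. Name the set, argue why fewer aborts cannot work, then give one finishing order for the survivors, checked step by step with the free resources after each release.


The answer: abort charlie and golf.
Key observation: aborting charlie and golf returns (2, 3, 1, 2), and alpha — hopeless before — runs at step 4 with the returned capacity in the pool.
Minimality, checking each single-abort alternative: bravo alone leaves charlie blocked (short on welders); charlie alone leaves golf blocked (short on welders); foxtrot alone leaves charlie blocked (short on welders); delta alone leaves charlie blocked (short on welders); golf alone leaves charlie blocked (short on welders); alpha alone leaves charlie blocked (short on welders).
The survivors complete as foxtrot, delta, bravo, alpha. Step-by-step check (starting from the post-abort pool):
  pool = (5, 4, 4, 4)
  foxtrot: need (1, 0, 3, 2) fits (5, 4, 4, 4); releases (2, 1, 1, 2), pool now (7, 5, 5, 6)
  delta: need (7, 2, 4, 6) fits (7, 5, 5, 6); releases (2, 3, 1, 0), pool now (9, 8, 6, 6)
  bravo: need (1, 2, 3, 4) fits (9, 8, 6, 6); releases (2, 1, 0, 2), pool now (11, 9, 6, 8)
  alpha: need (2, 2, 1, 8) fits (11, 9, 6, 8); releases (2, 0, 0, 1), pool now (13, 9, 6, 9)


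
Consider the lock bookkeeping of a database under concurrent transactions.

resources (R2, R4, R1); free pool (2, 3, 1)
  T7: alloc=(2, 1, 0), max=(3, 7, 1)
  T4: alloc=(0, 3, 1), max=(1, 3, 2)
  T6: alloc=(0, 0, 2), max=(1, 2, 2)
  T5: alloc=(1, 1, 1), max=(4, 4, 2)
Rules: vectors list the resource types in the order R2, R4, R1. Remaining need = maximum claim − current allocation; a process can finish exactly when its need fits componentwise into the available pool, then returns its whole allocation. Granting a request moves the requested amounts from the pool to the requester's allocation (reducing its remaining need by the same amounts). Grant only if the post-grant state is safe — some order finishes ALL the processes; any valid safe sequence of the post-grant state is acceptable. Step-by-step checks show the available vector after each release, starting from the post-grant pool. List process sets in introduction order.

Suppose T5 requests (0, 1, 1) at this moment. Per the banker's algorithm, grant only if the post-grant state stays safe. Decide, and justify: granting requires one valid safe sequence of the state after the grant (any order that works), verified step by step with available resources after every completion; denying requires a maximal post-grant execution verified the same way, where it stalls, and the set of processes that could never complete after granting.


DENY: after the grant no complete ordering would exist.
Key observation: after T6, T4 the pool peaks at (2, 5, 3), and each blocked process is short somewhere: T7 on R4; T5 on R2.
On the post-grant state, T6, T4 is a maximal run — nothing extends it. Walking it through:
  pool = (2, 2, 0)
  T6: need (1, 2, 0) fits (2, 2, 0); releases (0, 0, 2), pool now (2, 2, 2)
  T4: need (1, 0, 1) fits (2, 2, 2); releases (0, 3, 1), pool now (2, 5, 3)
  T7 cannot run: need (1, 6, 1) vs free (2, 5, 3) (insufficient R4)
  T5 cannot run: need (3, 2, 0) vs free (2, 5, 3) (insufficient R2)
Processes that could never finish after the grant: T7 and T5.


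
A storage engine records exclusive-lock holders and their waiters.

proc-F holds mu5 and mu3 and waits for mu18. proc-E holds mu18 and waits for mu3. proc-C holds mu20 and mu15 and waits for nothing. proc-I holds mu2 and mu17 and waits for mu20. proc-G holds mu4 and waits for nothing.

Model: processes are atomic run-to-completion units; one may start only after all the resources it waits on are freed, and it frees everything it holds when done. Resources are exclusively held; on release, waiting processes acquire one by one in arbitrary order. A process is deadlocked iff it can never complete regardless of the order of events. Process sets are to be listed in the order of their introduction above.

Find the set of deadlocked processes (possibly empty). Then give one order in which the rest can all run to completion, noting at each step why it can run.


The deadlocked set is proc-F and proc-E.
Key observation: the loop proc-F -> proc-E -> proc-F blocks itself forever; no other process is dragged down with it.
A valid finishing order for the others: proc-C, proc-G, proc-I.
Check, step by step:
  run proc-C (it waits on nothing); releases mu20 and mu15
  run proc-G (it waits on nothing); releases mu4
  run proc-I (all its waits — mu20 — are resolved); releases mu2 and mu17


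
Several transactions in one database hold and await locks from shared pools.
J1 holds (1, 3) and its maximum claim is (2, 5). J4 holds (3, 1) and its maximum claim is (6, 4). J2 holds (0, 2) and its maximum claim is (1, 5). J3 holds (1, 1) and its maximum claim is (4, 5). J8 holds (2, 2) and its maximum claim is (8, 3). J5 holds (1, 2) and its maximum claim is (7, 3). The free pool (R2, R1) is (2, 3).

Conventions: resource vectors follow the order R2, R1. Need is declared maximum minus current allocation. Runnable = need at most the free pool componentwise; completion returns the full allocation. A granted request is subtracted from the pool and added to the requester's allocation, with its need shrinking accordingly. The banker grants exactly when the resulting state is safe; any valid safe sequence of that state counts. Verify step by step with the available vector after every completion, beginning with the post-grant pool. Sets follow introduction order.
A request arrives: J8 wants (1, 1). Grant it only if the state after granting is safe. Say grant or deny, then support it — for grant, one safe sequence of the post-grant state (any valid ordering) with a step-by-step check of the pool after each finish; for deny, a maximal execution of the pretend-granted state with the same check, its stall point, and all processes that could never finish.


DENY. Granting would leave the state unsafe.
Key observation: once J1, J2 finish, the pool peaks at (2, 7) — and every remaining process still needs more R2 than that.
On the post-grant state, J1, J2 is a maximal run — nothing extends it. Walking it through:
  pool = (1, 2)
  J1 needs (1, 2) <= (1, 2) -> finishes; pool += (1, 3) = (2, 5)
  J2 needs (1, 3) <= (2, 5) -> finishes; pool += (0, 2) = (2, 7)
  J4 cannot run: need (3, 3) vs free (2, 7) (insufficient R2)
  J3 cannot run: need (3, 4) vs free (2, 7) (insufficient R2)
  J8 cannot run: need (5, 0) vs free (2, 7) (insufficient R2)
  J5 cannot run: need (6, 1) vs free (2, 7) (insufficient R2)
Had the request been granted, J4, J3, J8 and J5 could never finish.


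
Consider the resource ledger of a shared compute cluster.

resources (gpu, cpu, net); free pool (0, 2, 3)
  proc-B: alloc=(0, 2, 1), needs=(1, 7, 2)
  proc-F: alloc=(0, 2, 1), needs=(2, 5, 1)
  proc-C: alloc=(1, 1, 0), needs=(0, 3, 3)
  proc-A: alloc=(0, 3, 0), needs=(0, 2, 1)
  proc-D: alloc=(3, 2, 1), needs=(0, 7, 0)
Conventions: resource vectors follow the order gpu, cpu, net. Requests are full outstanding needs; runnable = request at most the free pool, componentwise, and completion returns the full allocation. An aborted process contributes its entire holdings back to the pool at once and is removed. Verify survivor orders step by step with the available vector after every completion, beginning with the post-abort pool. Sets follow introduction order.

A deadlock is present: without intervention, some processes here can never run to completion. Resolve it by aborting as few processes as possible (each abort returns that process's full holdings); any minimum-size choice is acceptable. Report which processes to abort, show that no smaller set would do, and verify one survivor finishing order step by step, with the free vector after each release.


The answer: abort proc-F.
Key observation: the returned (0, 2, 1) from proc-F is what brings proc-D — unrunnable before, under any order — into play at step 3.
Why nothing smaller works: aborting no one leaves the state deadlocked as given.
Survivors finish in the order: proc-A, proc-C, proc-D, proc-B. Walking it through (pool after the aborts first):
  pool = (0, 4, 4)
  proc-A needs (0, 2, 1) <= (0, 4, 4) -> finishes; pool += (0, 3, 0) = (0, 7, 4)
  proc-C needs (0, 3, 3) <= (0, 7, 4) -> finishes; pool += (1, 1, 0) = (1, 8, 4)
  proc-D needs (0, 7, 0) <= (1, 8, 4) -> finishes; pool += (3, 2, 1) = (4, 10, 5)
  proc-B needs (1, 7, 2) <= (4, 10, 5) -> finishes; pool += (0, 2, 1) = (4, 12, 6)


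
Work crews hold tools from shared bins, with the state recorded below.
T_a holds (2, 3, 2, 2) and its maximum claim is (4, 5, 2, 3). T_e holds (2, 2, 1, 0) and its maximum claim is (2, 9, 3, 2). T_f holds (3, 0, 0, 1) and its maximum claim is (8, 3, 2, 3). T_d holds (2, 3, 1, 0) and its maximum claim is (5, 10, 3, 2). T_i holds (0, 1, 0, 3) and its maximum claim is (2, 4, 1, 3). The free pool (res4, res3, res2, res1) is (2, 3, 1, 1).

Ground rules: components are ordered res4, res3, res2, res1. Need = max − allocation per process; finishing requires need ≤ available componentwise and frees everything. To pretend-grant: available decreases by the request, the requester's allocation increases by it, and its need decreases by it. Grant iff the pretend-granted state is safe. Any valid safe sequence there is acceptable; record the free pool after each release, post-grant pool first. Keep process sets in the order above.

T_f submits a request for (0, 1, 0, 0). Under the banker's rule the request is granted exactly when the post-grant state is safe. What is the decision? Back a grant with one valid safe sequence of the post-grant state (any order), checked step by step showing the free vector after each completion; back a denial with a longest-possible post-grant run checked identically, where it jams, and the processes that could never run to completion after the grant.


DENY: after the grant no complete ordering would exist.
Key observation: after T_a, T_i the pool peaks at (4, 6, 3, 6), and each blocked process is short somewhere: T_e on res3; T_f on res4; T_d on res3.
Pretend the grant happened; the run T_a, T_i goes as far as possible. Verifying each step:
  pool = (2, 2, 1, 1)
  T_a: need (2, 2, 0, 1) fits (2, 2, 1, 1); releases (2, 3, 2, 2), pool now (4, 5, 3, 3)
  T_i: need (2, 3, 1, 0) fits (4, 5, 3, 3); releases (0, 1, 0, 3), pool now (4, 6, 3, 6)
  T_e cannot run: need (0, 7, 2, 2) vs free (4, 6, 3, 6) (insufficient res3)
  T_f cannot run: need (5, 2, 2, 2) vs free (4, 6, 3, 6) (insufficient res4)
  T_d cannot run: need (3, 7, 2, 2) vs free (4, 6, 3, 6) (insufficient res3)
Processes that could never finish after the grant: T_e, T_f and T_d.
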